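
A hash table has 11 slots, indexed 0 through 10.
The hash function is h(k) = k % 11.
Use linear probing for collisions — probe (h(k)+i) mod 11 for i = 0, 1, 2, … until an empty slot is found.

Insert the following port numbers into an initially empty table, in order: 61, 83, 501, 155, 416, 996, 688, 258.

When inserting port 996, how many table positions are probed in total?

5

61: h=6 → slot 6
83: h=6, probe 6,7 → slot 7
501: h=6, probe 6,7,8 → slot 8
155: h=1 → slot 1
416: h=9 → slot 9
996: h=6, probe 6,7,8,9,10 → slot 10
688: h=6, probe 6,7,8,9,10,0 → slot 0
258: h=5 → slot 5
Table: [688, 155, -, -, -, 258, 61, 83, 501, 416, 996]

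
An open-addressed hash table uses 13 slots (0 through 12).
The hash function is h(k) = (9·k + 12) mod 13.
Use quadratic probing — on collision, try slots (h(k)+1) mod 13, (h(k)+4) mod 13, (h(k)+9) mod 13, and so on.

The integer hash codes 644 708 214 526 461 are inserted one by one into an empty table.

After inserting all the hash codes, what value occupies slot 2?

Insert 644: h=10, slot 10 empty => index 10.
Insert 708: h=1, slot 1 empty => index 1.
Insert 214: h=1, slot 1 occupied => index 2.
Insert 526: h=1, slots 1,2 occupied => index 5.
Insert 461: h=1, slots 1,2,5,10 occupied => index 4.
Table: [_, 708, 214, _, 461, 526, _, _, _, _, 644, _, _]

214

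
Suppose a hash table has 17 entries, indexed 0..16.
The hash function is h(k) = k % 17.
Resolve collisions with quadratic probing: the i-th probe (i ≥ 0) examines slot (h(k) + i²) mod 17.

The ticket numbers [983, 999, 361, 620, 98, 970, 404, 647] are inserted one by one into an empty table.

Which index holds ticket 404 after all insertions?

5

983: h=14 → slot 14
999: h=13 → slot 13
361: h=4 → slot 4
620: h=8 → slot 8
98: h=13, probe 13,14,0 → slot 0
970: h=1 → slot 1
404: h=13, probe 13,14,0,5 → slot 5
647: h=1, probe 1,2 → slot 2
Table: [98, 970, 647, —, 361, 404, —, —, 620, —, —, —, —, 999, 983, —, —]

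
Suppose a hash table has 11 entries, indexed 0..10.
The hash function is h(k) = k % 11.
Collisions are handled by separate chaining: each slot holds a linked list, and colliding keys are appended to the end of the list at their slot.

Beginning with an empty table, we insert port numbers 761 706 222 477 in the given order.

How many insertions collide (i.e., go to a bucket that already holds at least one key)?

2

761 → bucket 2
706 → bucket 2 (collision)
222 → bucket 2 (collision)
477 → bucket 4
Final buckets:
0: .
1: .
2: 761 -> 706 -> 222
3: .
4: 477
5: .
6: .
7: .
8: .
9: .
10: .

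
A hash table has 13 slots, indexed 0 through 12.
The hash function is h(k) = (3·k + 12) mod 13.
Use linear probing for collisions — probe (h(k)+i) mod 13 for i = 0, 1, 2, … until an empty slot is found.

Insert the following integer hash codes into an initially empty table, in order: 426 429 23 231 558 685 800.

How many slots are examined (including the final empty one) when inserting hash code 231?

426: h=3 → slot 3
429: h=12 → slot 12
23: h=3, probe 3,4 → slot 4
231: h=3, probe 3,4,5 → slot 5
558: h=9 → slot 9
685: h=0 → slot 0
800: h=7 → slot 7
Table: [685, -, -, 426, 23, 231, -, 800, -, 558, -, -, 429]

3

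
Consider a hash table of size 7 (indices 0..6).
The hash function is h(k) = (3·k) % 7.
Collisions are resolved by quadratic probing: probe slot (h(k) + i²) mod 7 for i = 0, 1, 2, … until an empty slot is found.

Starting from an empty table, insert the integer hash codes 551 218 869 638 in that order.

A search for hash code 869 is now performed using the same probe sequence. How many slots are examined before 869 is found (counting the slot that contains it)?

2

551: h=1 => slot 1
218: h=3 => slot 3
869: h=3, probe 3,4 => slot 4
638: h=3, probe 3,4,0 => slot 0
Table: [638, 551, ., 218, 869, ., .]
Lookup 869: h=3, probe 3,4 → found at 4.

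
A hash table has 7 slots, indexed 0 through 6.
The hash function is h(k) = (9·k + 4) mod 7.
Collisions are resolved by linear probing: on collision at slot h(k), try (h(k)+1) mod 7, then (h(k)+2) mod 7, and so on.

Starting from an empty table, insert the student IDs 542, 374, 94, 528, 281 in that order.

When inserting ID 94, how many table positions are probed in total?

3

542 hashes to 3; slot 3 is free -> place at 3.
374 hashes to 3; 3 taken -> place at 4.
94 hashes to 3; 3,4 taken -> place at 5.
528 hashes to 3; 3,4,5 taken -> place at 6.
281 hashes to 6; 6 taken -> place at 0.
Table: [281, ∅, ∅, 542, 374, 94, 528]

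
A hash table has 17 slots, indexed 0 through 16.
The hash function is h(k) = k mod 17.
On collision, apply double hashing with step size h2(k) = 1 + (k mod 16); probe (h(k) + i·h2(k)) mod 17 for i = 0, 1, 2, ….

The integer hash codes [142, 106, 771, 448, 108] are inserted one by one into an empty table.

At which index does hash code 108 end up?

2

142 hashes to 6; slot 6 is free => place at 6.
106 hashes to 4; slot 4 is free => place at 4.
771 hashes to 6, h2=4; 6 taken => place at 10.
448 hashes to 6, h2=1; 6 taken => place at 7.
108 hashes to 6, h2=13; 6 taken => place at 2.
Table: [∅, ∅, 108, ∅, 106, ∅, 142, 448, ∅, ∅, 771, ∅, ∅, ∅, ∅, ∅, ∅]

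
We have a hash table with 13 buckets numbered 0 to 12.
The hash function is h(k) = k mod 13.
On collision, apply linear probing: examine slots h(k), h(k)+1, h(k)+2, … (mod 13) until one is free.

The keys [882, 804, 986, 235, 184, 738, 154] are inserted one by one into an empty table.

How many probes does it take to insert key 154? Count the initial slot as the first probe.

882 hashes to 11; slot 11 is free => place at 11.
804 hashes to 11; 11 taken => place at 12.
986 hashes to 11; 11,12 taken => place at 0.
235 hashes to 1; slot 1 is free => place at 1.
184 hashes to 2; slot 2 is free => place at 2.
738 hashes to 10; slot 10 is free => place at 10.
154 hashes to 11; 11,12,0,1,2 taken => place at 3.
Table: [986, 235, 184, 154, -, -, -, -, -, -, 738, 882, 804]

6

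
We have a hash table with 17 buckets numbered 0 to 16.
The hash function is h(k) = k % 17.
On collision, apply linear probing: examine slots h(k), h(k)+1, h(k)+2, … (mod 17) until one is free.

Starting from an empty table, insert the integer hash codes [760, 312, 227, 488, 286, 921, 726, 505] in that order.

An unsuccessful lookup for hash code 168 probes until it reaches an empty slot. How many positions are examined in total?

3

760 hashes to 12; slot 12 is free → place at 12.
312 hashes to 6; slot 6 is free → place at 6.
227 hashes to 6; 6 taken → place at 7.
488 hashes to 12; 12 taken → place at 13.
286 hashes to 14; slot 14 is free → place at 14.
921 hashes to 3; slot 3 is free → place at 3.
726 hashes to 12; 12,13,14 taken → place at 15.
505 hashes to 12; 12,13,14,15 taken → place at 16.
Table: [∅, ∅, ∅, 921, ∅, ∅, 312, 227, ∅, ∅, ∅, ∅, 760, 488, 286, 726, 505]
Lookup 168: h=15, probe 15,16,0 → slot 0 empty, not found.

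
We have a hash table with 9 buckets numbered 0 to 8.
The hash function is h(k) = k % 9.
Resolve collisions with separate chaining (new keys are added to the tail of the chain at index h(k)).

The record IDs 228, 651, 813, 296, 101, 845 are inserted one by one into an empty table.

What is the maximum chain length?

Insert 228: h=3, bucket 3 empty -> new chain.
Insert 651: h=3, bucket 3 nonempty -> append to chain.
Insert 813: h=3, bucket 3 nonempty -> append to chain.
Insert 296: h=8, bucket 8 empty -> new chain.
Insert 101: h=2, bucket 2 empty -> new chain.
Insert 845: h=8, bucket 8 nonempty -> append to chain.
Final buckets:
0: .
1: .
2: 101
3: 228 -> 651 -> 813
4: .
5: .
6: .
7: .
8: 296 -> 845

3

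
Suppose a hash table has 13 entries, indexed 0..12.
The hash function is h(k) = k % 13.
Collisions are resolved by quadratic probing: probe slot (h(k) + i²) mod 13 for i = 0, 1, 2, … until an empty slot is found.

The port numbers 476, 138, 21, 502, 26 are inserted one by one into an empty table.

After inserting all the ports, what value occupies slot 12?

Insert 476: h=8, slot 8 empty → index 8.
Insert 138: h=8, slot 8 occupied → index 9.
Insert 21: h=8, slots 8,9 occupied → index 12.
Insert 502: h=8, slots 8,9,12 occupied → index 4.
Insert 26: h=0, slot 0 empty → index 0.
Table: [26, _, _, _, 502, _, _, _, 476, 138, _, _, 21]

21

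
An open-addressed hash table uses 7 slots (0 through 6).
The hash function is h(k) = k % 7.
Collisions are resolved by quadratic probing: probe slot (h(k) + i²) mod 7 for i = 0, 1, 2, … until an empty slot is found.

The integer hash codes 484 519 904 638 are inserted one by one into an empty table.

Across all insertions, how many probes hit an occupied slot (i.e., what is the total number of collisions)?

6

484 hashes to 1; slot 1 is free -> place at 1.
519 hashes to 1; 1 taken -> place at 2.
904 hashes to 1; 1,2 taken -> place at 5.
638 hashes to 1; 1,2,5 taken -> place at 3.
Table: [_, 484, 519, 638, _, 904, _]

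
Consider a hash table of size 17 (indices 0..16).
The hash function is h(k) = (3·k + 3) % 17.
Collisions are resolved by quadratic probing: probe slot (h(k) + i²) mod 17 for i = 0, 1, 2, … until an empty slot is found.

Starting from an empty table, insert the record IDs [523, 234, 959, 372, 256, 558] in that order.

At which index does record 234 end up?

9

523: h=8 => slot 8
234: h=8, probe 8,9 => slot 9
959: h=7 => slot 7
372: h=14 => slot 14
256: h=6 => slot 6
558: h=11 => slot 11
Table: [_, _, _, _, _, _, 256, 959, 523, 234, _, 558, _, _, 372, _, _]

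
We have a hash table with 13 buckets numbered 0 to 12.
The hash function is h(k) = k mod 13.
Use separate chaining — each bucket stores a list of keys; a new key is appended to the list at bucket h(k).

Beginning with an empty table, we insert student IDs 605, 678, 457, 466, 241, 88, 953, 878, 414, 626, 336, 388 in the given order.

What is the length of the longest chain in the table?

4

Insert 605: h=7, bucket 7 empty -> new chain.
Insert 678: h=2, bucket 2 empty -> new chain.
Insert 457: h=2, bucket 2 nonempty -> append to chain.
Insert 466: h=11, bucket 11 empty -> new chain.
Insert 241: h=7, bucket 7 nonempty -> append to chain.
Insert 88: h=10, bucket 10 empty -> new chain.
Insert 953: h=4, bucket 4 empty -> new chain.
Insert 878: h=7, bucket 7 nonempty -> append to chain.
Insert 414: h=11, bucket 11 nonempty -> append to chain.
Insert 626: h=2, bucket 2 nonempty -> append to chain.
Insert 336: h=11, bucket 11 nonempty -> append to chain.
Insert 388: h=11, bucket 11 nonempty -> append to chain.
Final buckets:
0: .
1: .
2: 678 -> 457 -> 626
3: .
4: 953
5: .
6: .
7: 605 -> 241 -> 878
8: .
9: .
10: 88
11: 466 -> 414 -> 336 -> 388
12: .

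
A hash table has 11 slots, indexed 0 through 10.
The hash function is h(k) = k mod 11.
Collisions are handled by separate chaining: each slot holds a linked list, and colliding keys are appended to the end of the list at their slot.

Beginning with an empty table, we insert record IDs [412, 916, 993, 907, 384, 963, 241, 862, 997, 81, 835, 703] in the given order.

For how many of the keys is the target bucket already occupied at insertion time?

6

412 → bucket 5
916 → bucket 3
993 → bucket 3 (collision)
907 → bucket 5 (collision)
384 → bucket 10
963 → bucket 6
241 → bucket 10 (collision)
862 → bucket 4
997 → bucket 7
81 → bucket 4 (collision)
835 → bucket 10 (collision)
703 → bucket 10 (collision)
Final buckets:
0: —
1: —
2: —
3: 916 -> 993
4: 862 -> 81
5: 412 -> 907
6: 963
7: 997
8: —
9: —
10: 384 -> 241 -> 835 -> 703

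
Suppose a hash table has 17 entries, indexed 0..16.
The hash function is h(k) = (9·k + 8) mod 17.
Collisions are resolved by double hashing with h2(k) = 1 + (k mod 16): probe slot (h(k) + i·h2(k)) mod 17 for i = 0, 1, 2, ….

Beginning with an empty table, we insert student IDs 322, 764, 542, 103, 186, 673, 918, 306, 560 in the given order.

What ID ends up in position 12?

322: h=16 => slot 16
764: h=16, h2=13, probe 16,12 => slot 12
542: h=7 => slot 7
103: h=0 => slot 0
186: h=16, h2=11, probe 16,10 => slot 10
673: h=13 => slot 13
918: h=8 => slot 8
306: h=8, h2=3, probe 8,11 => slot 11
560: h=16, h2=1, probe 16,0,1 => slot 1
Table: [103, 560, ., ., ., ., ., 542, 918, ., 186, 306, 764, 673, ., ., 322]

764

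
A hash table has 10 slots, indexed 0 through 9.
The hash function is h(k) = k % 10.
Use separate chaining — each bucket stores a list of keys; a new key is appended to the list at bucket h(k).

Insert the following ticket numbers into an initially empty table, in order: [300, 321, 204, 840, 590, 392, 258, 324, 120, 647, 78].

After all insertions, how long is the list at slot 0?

4

300 → bucket 0
321 → bucket 1
204 → bucket 4
840 → bucket 0 (collision)
590 → bucket 0 (collision)
392 → bucket 2
258 → bucket 8
324 → bucket 4 (collision)
120 → bucket 0 (collision)
647 → bucket 7
78 → bucket 8 (collision)
Final buckets:
0: 300 -> 840 -> 590 -> 120
1: 321
2: 392
3: -
4: 204 -> 324
5: -
6: -
7: 647
8: 258 -> 78
9: -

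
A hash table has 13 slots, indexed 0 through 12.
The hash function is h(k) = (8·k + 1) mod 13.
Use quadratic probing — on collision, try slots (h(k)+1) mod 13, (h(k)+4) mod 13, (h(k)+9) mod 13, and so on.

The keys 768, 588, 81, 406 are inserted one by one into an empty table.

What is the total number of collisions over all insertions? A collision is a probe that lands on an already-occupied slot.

768: h=9 → slot 9
588: h=12 → slot 12
81: h=12, probe 12,0 → slot 0
406: h=12, probe 12,0,3 → slot 3
Table: [81, —, —, 406, —, —, —, —, —, 768, —, —, 588]

3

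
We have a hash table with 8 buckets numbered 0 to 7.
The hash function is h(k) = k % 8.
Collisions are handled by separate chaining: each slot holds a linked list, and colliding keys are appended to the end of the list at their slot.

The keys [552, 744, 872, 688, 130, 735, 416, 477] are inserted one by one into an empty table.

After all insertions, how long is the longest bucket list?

552 → bucket 0
744 → bucket 0 (collision)
872 → bucket 0 (collision)
688 → bucket 0 (collision)
130 → bucket 2
735 → bucket 7
416 → bucket 0 (collision)
477 → bucket 5
Final buckets:
0: 552 -> 744 -> 872 -> 688 -> 416
1: —
2: 130
3: —
4: —
5: 477
6: —
7: 735

5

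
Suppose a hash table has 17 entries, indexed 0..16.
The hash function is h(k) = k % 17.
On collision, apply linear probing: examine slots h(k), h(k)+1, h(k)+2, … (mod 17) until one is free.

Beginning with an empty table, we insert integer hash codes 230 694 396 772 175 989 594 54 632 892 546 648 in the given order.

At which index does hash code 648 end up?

230: h=9 => slot 9
694: h=14 => slot 14
396: h=5 => slot 5
772: h=7 => slot 7
175: h=5, probe 5,6 => slot 6
989: h=3 => slot 3
594: h=16 => slot 16
54: h=3, probe 3,4 => slot 4
632: h=3, probe 3,4,5,6,7,8 => slot 8
892: h=8, probe 8,9,10 => slot 10
546: h=2 => slot 2
648: h=2, probe 2,3,4,5,6,7,8,9,10,11 => slot 11
Table: [∅, ∅, 546, 989, 54, 396, 175, 772, 632, 230, 892, 648, ∅, ∅, 694, ∅, 594]

11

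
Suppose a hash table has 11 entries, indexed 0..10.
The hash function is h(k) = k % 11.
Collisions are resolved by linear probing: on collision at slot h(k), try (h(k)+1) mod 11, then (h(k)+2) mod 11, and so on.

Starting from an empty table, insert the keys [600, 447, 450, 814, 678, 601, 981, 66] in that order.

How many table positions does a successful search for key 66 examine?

600: h=6 -> slot 6
447: h=7 -> slot 7
450: h=10 -> slot 10
814: h=0 -> slot 0
678: h=7, probe 7,8 -> slot 8
601: h=7, probe 7,8,9 -> slot 9
981: h=2 -> slot 2
66: h=0, probe 0,1 -> slot 1
Table: [814, 66, 981, _, _, _, 600, 447, 678, 601, 450]
Lookup 66: h=0, probe 0,1 → found at 1.

2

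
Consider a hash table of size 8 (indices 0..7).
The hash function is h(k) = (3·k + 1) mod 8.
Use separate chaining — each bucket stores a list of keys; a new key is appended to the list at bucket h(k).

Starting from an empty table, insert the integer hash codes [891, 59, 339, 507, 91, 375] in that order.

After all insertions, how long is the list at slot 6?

1

Insert 891: h=2, bucket 2 empty → new chain.
Insert 59: h=2, bucket 2 nonempty → append to chain.
Insert 339: h=2, bucket 2 nonempty → append to chain.
Insert 507: h=2, bucket 2 nonempty → append to chain.
Insert 91: h=2, bucket 2 nonempty → append to chain.
Insert 375: h=6, bucket 6 empty → new chain.
Final buckets:
0: .
1: .
2: 891 -> 59 -> 339 -> 507 -> 91
3: .
4: .
5: .
6: 375
7: .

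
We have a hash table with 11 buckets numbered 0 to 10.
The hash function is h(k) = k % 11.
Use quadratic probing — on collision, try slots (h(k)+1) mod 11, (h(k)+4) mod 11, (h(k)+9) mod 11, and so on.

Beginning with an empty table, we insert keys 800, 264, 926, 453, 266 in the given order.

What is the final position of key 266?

Insert 800: h=8, slot 8 empty → index 8.
Insert 264: h=0, slot 0 empty → index 0.
Insert 926: h=2, slot 2 empty → index 2.
Insert 453: h=2, slot 2 occupied → index 3.
Insert 266: h=2, slots 2,3 occupied → index 6.
Table: [264, ∅, 926, 453, ∅, ∅, 266, ∅, 800, ∅, ∅]

6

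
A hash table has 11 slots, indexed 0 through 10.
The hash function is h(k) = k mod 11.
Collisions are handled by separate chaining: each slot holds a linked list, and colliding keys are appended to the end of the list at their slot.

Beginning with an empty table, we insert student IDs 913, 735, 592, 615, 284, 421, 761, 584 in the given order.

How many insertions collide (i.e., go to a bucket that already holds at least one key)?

913 → bucket 0
735 → bucket 9
592 → bucket 9 (collision)
615 → bucket 10
284 → bucket 9 (collision)
421 → bucket 3
761 → bucket 2
584 → bucket 1
Final buckets:
0: 913
1: 584
2: 761
3: 421
4: ∅
5: ∅
6: ∅
7: ∅
8: ∅
9: 735 -> 592 -> 284
10: 615

2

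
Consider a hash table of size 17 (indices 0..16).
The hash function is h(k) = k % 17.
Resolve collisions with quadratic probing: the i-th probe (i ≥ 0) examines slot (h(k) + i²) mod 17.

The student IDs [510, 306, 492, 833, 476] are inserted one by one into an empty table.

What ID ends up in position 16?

492

510 hashes to 0; slot 0 is free => place at 0.
306 hashes to 0; 0 taken => place at 1.
492 hashes to 16; slot 16 is free => place at 16.
833 hashes to 0; 0,1 taken => place at 4.
476 hashes to 0; 0,1,4 taken => place at 9.
Table: [510, 306, ., ., 833, ., ., ., ., 476, ., ., ., ., ., ., 492]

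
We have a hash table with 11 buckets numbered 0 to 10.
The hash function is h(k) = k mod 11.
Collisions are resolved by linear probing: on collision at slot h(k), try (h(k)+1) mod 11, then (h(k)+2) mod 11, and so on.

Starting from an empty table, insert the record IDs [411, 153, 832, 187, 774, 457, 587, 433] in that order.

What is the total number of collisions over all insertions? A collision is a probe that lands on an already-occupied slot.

411: h=4 => slot 4
153: h=10 => slot 10
832: h=7 => slot 7
187: h=0 => slot 0
774: h=4, probe 4,5 => slot 5
457: h=6 => slot 6
587: h=4, probe 4,5,6,7,8 => slot 8
433: h=4, probe 4,5,6,7,8,9 => slot 9
Table: [187, -, -, -, 411, 774, 457, 832, 587, 433, 153]

10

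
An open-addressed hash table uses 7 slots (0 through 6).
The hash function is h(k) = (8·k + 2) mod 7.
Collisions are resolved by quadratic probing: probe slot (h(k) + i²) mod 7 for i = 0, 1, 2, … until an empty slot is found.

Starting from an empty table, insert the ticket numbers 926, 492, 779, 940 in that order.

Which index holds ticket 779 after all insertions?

1

Insert 926: h=4, slot 4 empty -> index 4.
Insert 492: h=4, slot 4 occupied -> index 5.
Insert 779: h=4, slots 4,5 occupied -> index 1.
Insert 940: h=4, slots 4,5,1 occupied -> index 6.
Table: [., 779, ., ., 926, 492, 940]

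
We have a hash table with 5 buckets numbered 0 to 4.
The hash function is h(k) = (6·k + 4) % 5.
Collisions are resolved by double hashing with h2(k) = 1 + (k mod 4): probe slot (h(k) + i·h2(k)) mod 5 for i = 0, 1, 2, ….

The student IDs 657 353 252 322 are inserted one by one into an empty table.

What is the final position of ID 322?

657: h=1 -> slot 1
353: h=2 -> slot 2
252: h=1, h2=1, probe 1,2,3 -> slot 3
322: h=1, h2=3, probe 1,4 -> slot 4
Table: [_, 657, 353, 252, 322]

4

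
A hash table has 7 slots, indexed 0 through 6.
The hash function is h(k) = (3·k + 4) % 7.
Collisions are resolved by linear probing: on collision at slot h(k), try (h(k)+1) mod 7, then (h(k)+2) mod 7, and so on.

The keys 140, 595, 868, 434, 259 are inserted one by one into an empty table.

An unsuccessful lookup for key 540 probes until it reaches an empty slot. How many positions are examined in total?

3

140: h=4 -> slot 4
595: h=4, probe 4,5 -> slot 5
868: h=4, probe 4,5,6 -> slot 6
434: h=4, probe 4,5,6,0 -> slot 0
259: h=4, probe 4,5,6,0,1 -> slot 1
Table: [434, 259, —, —, 140, 595, 868]
Lookup 540: h=0, probe 0,1,2 → slot 2 empty, not found.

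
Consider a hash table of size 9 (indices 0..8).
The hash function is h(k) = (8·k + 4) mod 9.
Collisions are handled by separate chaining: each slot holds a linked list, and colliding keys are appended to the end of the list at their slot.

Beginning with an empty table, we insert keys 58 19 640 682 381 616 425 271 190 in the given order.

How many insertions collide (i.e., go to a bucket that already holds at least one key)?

Insert 58: h=0, bucket 0 empty → new chain.
Insert 19: h=3, bucket 3 empty → new chain.
Insert 640: h=3, bucket 3 nonempty → append to chain.
Insert 682: h=6, bucket 6 empty → new chain.
Insert 381: h=1, bucket 1 empty → new chain.
Insert 616: h=0, bucket 0 nonempty → append to chain.
Insert 425: h=2, bucket 2 empty → new chain.
Insert 271: h=3, bucket 3 nonempty → append to chain.
Insert 190: h=3, bucket 3 nonempty → append to chain.
Final buckets:
0: 58 -> 616
1: 381
2: 425
3: 19 -> 640 -> 271 -> 190
4: .
5: .
6: 682
7: .
8: .

4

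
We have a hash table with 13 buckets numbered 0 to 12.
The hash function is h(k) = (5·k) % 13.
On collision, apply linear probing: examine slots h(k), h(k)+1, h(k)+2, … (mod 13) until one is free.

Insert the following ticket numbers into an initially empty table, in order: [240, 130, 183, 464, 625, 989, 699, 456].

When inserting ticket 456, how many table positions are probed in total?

5

Insert 240: h=4, slot 4 empty => index 4.
Insert 130: h=0, slot 0 empty => index 0.
Insert 183: h=5, slot 5 empty => index 5.
Insert 464: h=6, slot 6 empty => index 6.
Insert 625: h=5, slots 5,6 occupied => index 7.
Insert 989: h=5, slots 5,6,7 occupied => index 8.
Insert 699: h=11, slot 11 empty => index 11.
Insert 456: h=5, slots 5,6,7,8 occupied => index 9.
Table: [130, -, -, -, 240, 183, 464, 625, 989, 456, -, 699, -]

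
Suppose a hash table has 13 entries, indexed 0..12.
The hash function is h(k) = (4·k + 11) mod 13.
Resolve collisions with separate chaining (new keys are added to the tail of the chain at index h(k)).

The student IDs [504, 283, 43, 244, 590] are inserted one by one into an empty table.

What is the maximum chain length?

Insert 504: h=12, bucket 12 empty -> new chain.
Insert 283: h=12, bucket 12 nonempty -> append to chain.
Insert 43: h=1, bucket 1 empty -> new chain.
Insert 244: h=12, bucket 12 nonempty -> append to chain.
Insert 590: h=5, bucket 5 empty -> new chain.
Final buckets:
0: —
1: 43
2: —
3: —
4: —
5: 590
6: —
7: —
8: —
9: —
10: —
11: —
12: 504 -> 283 -> 244

3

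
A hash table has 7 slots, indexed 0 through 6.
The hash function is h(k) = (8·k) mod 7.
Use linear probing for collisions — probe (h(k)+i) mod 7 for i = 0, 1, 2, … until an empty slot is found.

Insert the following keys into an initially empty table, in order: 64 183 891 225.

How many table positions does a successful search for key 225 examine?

64: h=1 -> slot 1
183: h=1, probe 1,2 -> slot 2
891: h=2, probe 2,3 -> slot 3
225: h=1, probe 1,2,3,4 -> slot 4
Table: [_, 64, 183, 891, 225, _, _]
Lookup 225: h=1, probe 1,2,3,4 → found at 4.

4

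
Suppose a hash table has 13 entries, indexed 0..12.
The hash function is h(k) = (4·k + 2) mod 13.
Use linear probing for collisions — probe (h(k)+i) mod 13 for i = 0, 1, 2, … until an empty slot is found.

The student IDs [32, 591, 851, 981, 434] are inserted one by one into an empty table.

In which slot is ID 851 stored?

Insert 32: h=0, slot 0 empty -> index 0.
Insert 591: h=0, slot 0 occupied -> index 1.
Insert 851: h=0, slots 0,1 occupied -> index 2.
Insert 981: h=0, slots 0,1,2 occupied -> index 3.
Insert 434: h=9, slot 9 empty -> index 9.
Table: [32, 591, 851, 981, ., ., ., ., ., 434, ., ., .]

2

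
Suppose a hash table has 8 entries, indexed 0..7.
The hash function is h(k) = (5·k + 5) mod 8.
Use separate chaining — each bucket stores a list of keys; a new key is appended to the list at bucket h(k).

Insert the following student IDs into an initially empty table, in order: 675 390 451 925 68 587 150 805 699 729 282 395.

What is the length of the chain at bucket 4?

5

675 -> bucket 4
390 -> bucket 3
451 -> bucket 4 (collision)
925 -> bucket 6
68 -> bucket 1
587 -> bucket 4 (collision)
150 -> bucket 3 (collision)
805 -> bucket 6 (collision)
699 -> bucket 4 (collision)
729 -> bucket 2
282 -> bucket 7
395 -> bucket 4 (collision)
Final buckets:
0: ∅
1: 68
2: 729
3: 390 -> 150
4: 675 -> 451 -> 587 -> 699 -> 395
5: ∅
6: 925 -> 805
7: 282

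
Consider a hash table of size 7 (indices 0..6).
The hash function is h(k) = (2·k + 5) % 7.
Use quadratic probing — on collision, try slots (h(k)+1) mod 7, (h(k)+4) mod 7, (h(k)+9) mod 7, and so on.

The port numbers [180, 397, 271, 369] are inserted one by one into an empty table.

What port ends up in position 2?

Insert 180: h=1, slot 1 empty → index 1.
Insert 397: h=1, slot 1 occupied → index 2.
Insert 271: h=1, slots 1,2 occupied → index 5.
Insert 369: h=1, slots 1,2,5 occupied → index 3.
Table: [-, 180, 397, 369, -, 271, -]

397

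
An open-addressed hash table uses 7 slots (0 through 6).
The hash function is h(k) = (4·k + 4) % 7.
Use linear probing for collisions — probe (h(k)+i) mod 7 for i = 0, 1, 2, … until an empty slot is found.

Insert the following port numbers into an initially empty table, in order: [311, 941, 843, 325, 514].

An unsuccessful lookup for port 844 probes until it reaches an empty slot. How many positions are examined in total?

311 hashes to 2; slot 2 is free -> place at 2.
941 hashes to 2; 2 taken -> place at 3.
843 hashes to 2; 2,3 taken -> place at 4.
325 hashes to 2; 2,3,4 taken -> place at 5.
514 hashes to 2; 2,3,4,5 taken -> place at 6.
Table: [—, —, 311, 941, 843, 325, 514]
Lookup 844: h=6, probe 6,0 → slot 0 empty, not found.

2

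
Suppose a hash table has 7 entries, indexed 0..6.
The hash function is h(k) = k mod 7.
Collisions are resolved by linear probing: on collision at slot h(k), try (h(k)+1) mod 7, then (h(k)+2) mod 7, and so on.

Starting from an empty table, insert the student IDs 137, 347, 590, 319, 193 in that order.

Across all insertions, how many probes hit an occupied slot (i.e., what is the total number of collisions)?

6

Insert 137: h=4, slot 4 empty -> index 4.
Insert 347: h=4, slot 4 occupied -> index 5.
Insert 590: h=2, slot 2 empty -> index 2.
Insert 319: h=4, slots 4,5 occupied -> index 6.
Insert 193: h=4, slots 4,5,6 occupied -> index 0.
Table: [193, -, 590, -, 137, 347, 319]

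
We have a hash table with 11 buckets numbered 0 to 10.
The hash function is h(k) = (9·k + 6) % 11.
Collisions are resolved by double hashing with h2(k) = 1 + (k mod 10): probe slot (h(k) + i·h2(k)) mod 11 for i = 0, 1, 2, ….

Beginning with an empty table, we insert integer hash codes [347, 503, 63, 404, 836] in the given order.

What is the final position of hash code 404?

6

Insert 347: h=5, slot 5 empty -> index 5.
Insert 503: h=1, slot 1 empty -> index 1.
Insert 63: h=1, h2=4, slots 1,5 occupied -> index 9.
Insert 404: h=1, h2=5, slot 1 occupied -> index 6.
Insert 836: h=6, h2=7, slot 6 occupied -> index 2.
Table: [., 503, 836, ., ., 347, 404, ., ., 63, .]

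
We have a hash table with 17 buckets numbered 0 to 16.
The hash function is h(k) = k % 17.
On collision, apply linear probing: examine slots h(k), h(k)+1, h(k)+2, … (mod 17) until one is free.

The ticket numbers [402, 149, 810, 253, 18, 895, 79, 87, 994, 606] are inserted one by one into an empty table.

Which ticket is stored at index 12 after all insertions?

810

402: h=11 -> slot 11
149: h=13 -> slot 13
810: h=11, probe 11,12 -> slot 12
253: h=15 -> slot 15
18: h=1 -> slot 1
895: h=11, probe 11,12,13,14 -> slot 14
79: h=11, probe 11,12,13,14,15,16 -> slot 16
87: h=2 -> slot 2
994: h=8 -> slot 8
606: h=11, probe 11,12,13,14,15,16,0 -> slot 0
Table: [606, 18, 87, _, _, _, _, _, 994, _, _, 402, 810, 149, 895, 253, 79]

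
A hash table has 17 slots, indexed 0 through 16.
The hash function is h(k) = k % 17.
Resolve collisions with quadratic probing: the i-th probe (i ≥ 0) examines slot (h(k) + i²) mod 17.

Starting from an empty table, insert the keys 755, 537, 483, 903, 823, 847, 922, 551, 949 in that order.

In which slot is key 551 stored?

755 hashes to 7; slot 7 is free => place at 7.
537 hashes to 10; slot 10 is free => place at 10.
483 hashes to 7; 7 taken => place at 8.
903 hashes to 2; slot 2 is free => place at 2.
823 hashes to 7; 7,8 taken => place at 11.
847 hashes to 14; slot 14 is free => place at 14.
922 hashes to 4; slot 4 is free => place at 4.
551 hashes to 7; 7,8,11 taken => place at 16.
949 hashes to 14; 14 taken => place at 15.
Table: [., ., 903, ., 922, ., ., 755, 483, ., 537, 823, ., ., 847, 949, 551]

16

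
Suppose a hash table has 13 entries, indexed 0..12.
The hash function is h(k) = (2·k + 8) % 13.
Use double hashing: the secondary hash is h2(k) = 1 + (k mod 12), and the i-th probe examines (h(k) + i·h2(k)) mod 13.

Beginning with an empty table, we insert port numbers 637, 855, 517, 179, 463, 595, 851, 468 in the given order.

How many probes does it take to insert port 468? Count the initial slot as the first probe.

2

637: h=8 → slot 8
855: h=2 → slot 2
517: h=2, h2=2, probe 2,4 → slot 4
179: h=2, h2=12, probe 2,1 → slot 1
463: h=11 → slot 11
595: h=2, h2=8, probe 2,10 → slot 10
851: h=7 → slot 7
468: h=8, h2=1, probe 8,9 → slot 9
Table: [-, 179, 855, -, 517, -, -, 851, 637, 468, 595, 463, -]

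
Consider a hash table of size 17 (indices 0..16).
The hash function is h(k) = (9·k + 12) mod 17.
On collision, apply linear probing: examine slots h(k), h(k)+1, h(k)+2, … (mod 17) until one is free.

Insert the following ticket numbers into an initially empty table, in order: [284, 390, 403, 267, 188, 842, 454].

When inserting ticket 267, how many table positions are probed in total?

4

284 hashes to 1; slot 1 is free → place at 1.
390 hashes to 3; slot 3 is free → place at 3.
403 hashes to 1; 1 taken → place at 2.
267 hashes to 1; 1,2,3 taken → place at 4.
188 hashes to 4; 4 taken → place at 5.
842 hashes to 8; slot 8 is free → place at 8.
454 hashes to 1; 1,2,3,4,5 taken → place at 6.
Table: [-, 284, 403, 390, 267, 188, 454, -, 842, -, -, -, -, -, -, -, -]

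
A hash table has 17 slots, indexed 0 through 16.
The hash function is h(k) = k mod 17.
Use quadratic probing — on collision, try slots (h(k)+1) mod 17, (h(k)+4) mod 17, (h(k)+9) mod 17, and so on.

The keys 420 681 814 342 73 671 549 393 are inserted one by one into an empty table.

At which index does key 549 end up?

6

420: h=12 -> slot 12
681: h=1 -> slot 1
814: h=15 -> slot 15
342: h=2 -> slot 2
73: h=5 -> slot 5
671: h=8 -> slot 8
549: h=5, probe 5,6 -> slot 6
393: h=2, probe 2,3 -> slot 3
Table: [∅, 681, 342, 393, ∅, 73, 549, ∅, 671, ∅, ∅, ∅, 420, ∅, ∅, 814, ∅]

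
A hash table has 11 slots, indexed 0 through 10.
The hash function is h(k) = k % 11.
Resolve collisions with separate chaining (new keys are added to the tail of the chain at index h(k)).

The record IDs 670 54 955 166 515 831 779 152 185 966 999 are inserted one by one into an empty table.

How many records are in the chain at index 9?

7

Insert 670: h=10, bucket 10 empty -> new chain.
Insert 54: h=10, bucket 10 nonempty -> append to chain.
Insert 955: h=9, bucket 9 empty -> new chain.
Insert 166: h=1, bucket 1 empty -> new chain.
Insert 515: h=9, bucket 9 nonempty -> append to chain.
Insert 831: h=6, bucket 6 empty -> new chain.
Insert 779: h=9, bucket 9 nonempty -> append to chain.
Insert 152: h=9, bucket 9 nonempty -> append to chain.
Insert 185: h=9, bucket 9 nonempty -> append to chain.
Insert 966: h=9, bucket 9 nonempty -> append to chain.
Insert 999: h=9, bucket 9 nonempty -> append to chain.
Final buckets:
0: —
1: 166
2: —
3: —
4: —
5: —
6: 831
7: —
8: —
9: 955 -> 515 -> 779 -> 152 -> 185 -> 966 -> 999
10: 670 -> 54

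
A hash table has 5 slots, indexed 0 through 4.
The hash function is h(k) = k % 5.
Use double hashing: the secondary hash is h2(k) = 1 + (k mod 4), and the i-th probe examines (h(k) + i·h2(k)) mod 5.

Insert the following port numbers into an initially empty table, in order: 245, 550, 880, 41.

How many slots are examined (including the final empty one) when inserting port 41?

245: h=0 → slot 0
550: h=0, h2=3, probe 0,3 → slot 3
880: h=0, h2=1, probe 0,1 → slot 1
41: h=1, h2=2, probe 1,3,0,2 → slot 2
Table: [245, 880, 41, 550, _]

4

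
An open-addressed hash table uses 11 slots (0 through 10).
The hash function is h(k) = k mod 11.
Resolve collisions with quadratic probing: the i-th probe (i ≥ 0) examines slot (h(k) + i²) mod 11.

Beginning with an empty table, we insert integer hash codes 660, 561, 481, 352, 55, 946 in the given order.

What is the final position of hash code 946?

Insert 660: h=0, slot 0 empty -> index 0.
Insert 561: h=0, slot 0 occupied -> index 1.
Insert 481: h=8, slot 8 empty -> index 8.
Insert 352: h=0, slots 0,1 occupied -> index 4.
Insert 55: h=0, slots 0,1,4 occupied -> index 9.
Insert 946: h=0, slots 0,1,4,9 occupied -> index 5.
Table: [660, 561, -, -, 352, 946, -, -, 481, 55, -]

5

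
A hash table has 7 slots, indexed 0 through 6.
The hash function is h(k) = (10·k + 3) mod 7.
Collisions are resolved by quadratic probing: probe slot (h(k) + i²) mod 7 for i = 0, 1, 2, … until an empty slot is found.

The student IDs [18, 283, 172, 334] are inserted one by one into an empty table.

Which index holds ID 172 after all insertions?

2

18 hashes to 1; slot 1 is free → place at 1.
283 hashes to 5; slot 5 is free → place at 5.
172 hashes to 1; 1 taken → place at 2.
334 hashes to 4; slot 4 is free → place at 4.
Table: [—, 18, 172, —, 334, 283, —]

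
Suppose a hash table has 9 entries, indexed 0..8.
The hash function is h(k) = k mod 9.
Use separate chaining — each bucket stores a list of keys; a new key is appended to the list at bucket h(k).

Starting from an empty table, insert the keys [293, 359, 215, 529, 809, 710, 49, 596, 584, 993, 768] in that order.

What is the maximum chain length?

293 -> bucket 5
359 -> bucket 8
215 -> bucket 8 (collision)
529 -> bucket 7
809 -> bucket 8 (collision)
710 -> bucket 8 (collision)
49 -> bucket 4
596 -> bucket 2
584 -> bucket 8 (collision)
993 -> bucket 3
768 -> bucket 3 (collision)
Final buckets:
0: —
1: —
2: 596
3: 993 -> 768
4: 49
5: 293
6: —
7: 529
8: 359 -> 215 -> 809 -> 710 -> 584

5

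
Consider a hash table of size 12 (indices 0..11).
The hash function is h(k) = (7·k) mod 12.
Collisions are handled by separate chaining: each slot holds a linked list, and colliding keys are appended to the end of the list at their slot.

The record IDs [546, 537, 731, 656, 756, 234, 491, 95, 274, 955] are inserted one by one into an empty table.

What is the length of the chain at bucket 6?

Insert 546: h=6, bucket 6 empty -> new chain.
Insert 537: h=3, bucket 3 empty -> new chain.
Insert 731: h=5, bucket 5 empty -> new chain.
Insert 656: h=8, bucket 8 empty -> new chain.
Insert 756: h=0, bucket 0 empty -> new chain.
Insert 234: h=6, bucket 6 nonempty -> append to chain.
Insert 491: h=5, bucket 5 nonempty -> append to chain.
Insert 95: h=5, bucket 5 nonempty -> append to chain.
Insert 274: h=10, bucket 10 empty -> new chain.
Insert 955: h=1, bucket 1 empty -> new chain.
Final buckets:
0: 756
1: 955
2: _
3: 537
4: _
5: 731 -> 491 -> 95
6: 546 -> 234
7: _
8: 656
9: _
10: 274
11: _

2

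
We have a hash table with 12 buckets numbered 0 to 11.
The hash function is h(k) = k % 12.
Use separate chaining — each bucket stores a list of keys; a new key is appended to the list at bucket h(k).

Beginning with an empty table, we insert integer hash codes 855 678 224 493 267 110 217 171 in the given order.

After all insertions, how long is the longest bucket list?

Insert 855: h=3, bucket 3 empty → new chain.
Insert 678: h=6, bucket 6 empty → new chain.
Insert 224: h=8, bucket 8 empty → new chain.
Insert 493: h=1, bucket 1 empty → new chain.
Insert 267: h=3, bucket 3 nonempty → append to chain.
Insert 110: h=2, bucket 2 empty → new chain.
Insert 217: h=1, bucket 1 nonempty → append to chain.
Insert 171: h=3, bucket 3 nonempty → append to chain.
Final buckets:
0: _
1: 493 -> 217
2: 110
3: 855 -> 267 -> 171
4: _
5: _
6: 678
7: _
8: 224
9: _
10: _
11: _

3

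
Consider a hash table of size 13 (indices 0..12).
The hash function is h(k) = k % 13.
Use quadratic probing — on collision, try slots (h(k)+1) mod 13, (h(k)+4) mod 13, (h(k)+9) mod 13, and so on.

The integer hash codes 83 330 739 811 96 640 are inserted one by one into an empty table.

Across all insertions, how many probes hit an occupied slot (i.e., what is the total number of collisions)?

6

83: h=5 → slot 5
330: h=5, probe 5,6 → slot 6
739: h=11 → slot 11
811: h=5, probe 5,6,9 → slot 9
96: h=5, probe 5,6,9,1 → slot 1
640: h=3 → slot 3
Table: [., 96, ., 640, ., 83, 330, ., ., 811, ., 739, .]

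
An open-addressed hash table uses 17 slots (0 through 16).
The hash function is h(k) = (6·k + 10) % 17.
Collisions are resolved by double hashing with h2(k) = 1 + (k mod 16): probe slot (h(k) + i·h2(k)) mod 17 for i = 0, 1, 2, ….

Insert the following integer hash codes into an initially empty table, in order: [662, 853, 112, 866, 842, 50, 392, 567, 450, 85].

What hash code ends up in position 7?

Insert 662: h=4, slot 4 empty -> index 4.
Insert 853: h=11, slot 11 empty -> index 11.
Insert 112: h=2, slot 2 empty -> index 2.
Insert 866: h=4, h2=3, slot 4 occupied -> index 7.
Insert 842: h=13, slot 13 empty -> index 13.
Insert 50: h=4, h2=3, slots 4,7 occupied -> index 10.
Insert 392: h=16, slot 16 empty -> index 16.
Insert 567: h=12, slot 12 empty -> index 12.
Insert 450: h=7, h2=3, slots 7,10,13,16,2 occupied -> index 5.
Insert 85: h=10, h2=6, slots 10,16,5,11 occupied -> index 0.
Table: [85, ∅, 112, ∅, 662, 450, ∅, 866, ∅, ∅, 50, 853, 567, 842, ∅, ∅, 392]

866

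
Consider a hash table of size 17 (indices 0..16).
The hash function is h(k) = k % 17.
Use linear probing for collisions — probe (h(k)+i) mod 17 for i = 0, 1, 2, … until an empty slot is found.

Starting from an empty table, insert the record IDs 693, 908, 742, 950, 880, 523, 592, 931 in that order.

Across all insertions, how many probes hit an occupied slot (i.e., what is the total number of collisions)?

12

693: h=13 => slot 13
908: h=7 => slot 7
742: h=11 => slot 11
950: h=15 => slot 15
880: h=13, probe 13,14 => slot 14
523: h=13, probe 13,14,15,16 => slot 16
592: h=14, probe 14,15,16,0 => slot 0
931: h=13, probe 13,14,15,16,0,1 => slot 1
Table: [592, 931, -, -, -, -, -, 908, -, -, -, 742, -, 693, 880, 950, 523]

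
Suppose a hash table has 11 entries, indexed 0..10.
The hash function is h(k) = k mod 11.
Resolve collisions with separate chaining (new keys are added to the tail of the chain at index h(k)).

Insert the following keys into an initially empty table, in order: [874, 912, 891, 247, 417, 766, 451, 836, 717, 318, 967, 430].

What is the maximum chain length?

4

Insert 874: h=5, bucket 5 empty -> new chain.
Insert 912: h=10, bucket 10 empty -> new chain.
Insert 891: h=0, bucket 0 empty -> new chain.
Insert 247: h=5, bucket 5 nonempty -> append to chain.
Insert 417: h=10, bucket 10 nonempty -> append to chain.
Insert 766: h=7, bucket 7 empty -> new chain.
Insert 451: h=0, bucket 0 nonempty -> append to chain.
Insert 836: h=0, bucket 0 nonempty -> append to chain.
Insert 717: h=2, bucket 2 empty -> new chain.
Insert 318: h=10, bucket 10 nonempty -> append to chain.
Insert 967: h=10, bucket 10 nonempty -> append to chain.
Insert 430: h=1, bucket 1 empty -> new chain.
Final buckets:
0: 891 -> 451 -> 836
1: 430
2: 717
3: _
4: _
5: 874 -> 247
6: _
7: 766
8: _
9: _
10: 912 -> 417 -> 318 -> 967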